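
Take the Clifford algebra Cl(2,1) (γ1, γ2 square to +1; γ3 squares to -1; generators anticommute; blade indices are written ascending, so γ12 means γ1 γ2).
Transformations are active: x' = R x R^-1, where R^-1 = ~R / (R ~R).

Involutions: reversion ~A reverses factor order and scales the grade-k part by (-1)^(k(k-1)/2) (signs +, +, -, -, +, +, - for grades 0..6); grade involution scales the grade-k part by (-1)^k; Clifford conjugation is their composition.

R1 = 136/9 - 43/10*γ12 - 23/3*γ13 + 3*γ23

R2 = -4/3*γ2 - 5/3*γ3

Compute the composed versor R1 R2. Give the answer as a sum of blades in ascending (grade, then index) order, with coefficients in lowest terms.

Distribute over the terms of R2 (each basis-blade product reordered to ascending indices, repeated generators contracted through their squares):
R1 (-4/3*γ2) = 86/15*γ1 - 544/27*γ2 + 4*γ3 - 92/9*γ123
R1 (-5/3*γ3) = -115/9*γ1 + 5*γ2 - 680/27*γ3 + 43/6*γ123
Summing the partial products and collecting blades:
Answer: -317/45*γ1 - 409/27*γ2 - 572/27*γ3 - 55/18*γ123


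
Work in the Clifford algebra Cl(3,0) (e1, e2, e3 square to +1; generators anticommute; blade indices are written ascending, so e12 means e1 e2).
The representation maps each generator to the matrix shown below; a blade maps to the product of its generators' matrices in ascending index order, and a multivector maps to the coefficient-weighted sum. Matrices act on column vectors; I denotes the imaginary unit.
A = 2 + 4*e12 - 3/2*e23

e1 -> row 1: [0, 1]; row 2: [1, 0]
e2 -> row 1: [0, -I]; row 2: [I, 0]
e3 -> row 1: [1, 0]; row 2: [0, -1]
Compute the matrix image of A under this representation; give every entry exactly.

Bivector images (products of the table entries): rho(e12) = rho(e1)rho(e2) = row 1: [I, 0]; row 2: [0, -I]; rho(e23) = rho(e2)rho(e3) = row 1: [0, I]; row 2: [I, 0].
M = (2)*1 + (4)*rho(e12) + (-3/2)*rho(e23), summed entrywise (1 is the identity matrix):
Answer: row 1: [2 + 4*I, -3*I/2]; row 2: [-3*I/2, 2 - 4*I]


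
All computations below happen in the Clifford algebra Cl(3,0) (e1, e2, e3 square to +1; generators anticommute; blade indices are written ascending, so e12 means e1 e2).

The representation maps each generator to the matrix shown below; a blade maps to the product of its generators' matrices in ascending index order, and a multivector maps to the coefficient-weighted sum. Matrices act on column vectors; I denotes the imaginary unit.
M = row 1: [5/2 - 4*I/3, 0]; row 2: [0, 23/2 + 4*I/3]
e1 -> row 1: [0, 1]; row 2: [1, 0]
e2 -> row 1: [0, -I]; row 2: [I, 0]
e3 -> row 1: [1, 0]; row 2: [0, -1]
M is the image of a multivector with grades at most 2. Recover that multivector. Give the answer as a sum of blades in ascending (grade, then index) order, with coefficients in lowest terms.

Method: 1, rho(e1), rho(e2), rho(e3) form a trace-orthogonal basis of the 2x2 complex matrices (tr(X Y) = 2 if X = Y, else 0), so M = m0*1 + m1*rho(e1) + m2*rho(e2) + m3*rho(e3) with m0 = tr(M)/2 = 7, m1 = tr(M rho(e1))/2 = 0, m2 = tr(M rho(e2))/2 = 0, m3 = tr(M rho(e3))/2 = -9/2 - 4*I/3.
Multiplying table entries, the bivector images are rho(e12) = I*rho(e3), rho(e13) = -I*rho(e2), rho(e23) = I*rho(e1); with real blade coefficients the real parts of m0..m3 are the coefficients of 1, e1, e2, e3 and the imaginary parts give the bivectors (e23: Im m1, e13: -Im m2, e12: Im m3).
Answer: 7 - 9/2*e3 - 4/3*e12


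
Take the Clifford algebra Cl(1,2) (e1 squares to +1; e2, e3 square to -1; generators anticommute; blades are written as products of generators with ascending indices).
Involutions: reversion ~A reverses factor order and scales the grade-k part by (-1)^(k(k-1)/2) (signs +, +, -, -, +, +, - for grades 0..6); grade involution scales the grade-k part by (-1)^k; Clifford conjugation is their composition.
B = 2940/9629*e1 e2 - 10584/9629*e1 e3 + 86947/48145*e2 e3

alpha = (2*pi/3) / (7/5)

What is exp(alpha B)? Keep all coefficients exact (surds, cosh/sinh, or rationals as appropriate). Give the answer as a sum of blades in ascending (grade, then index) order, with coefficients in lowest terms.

B^2 term by term: the squares give (2940/9629)^2*(e1 e2)^2 + (-10584/9629)^2*(e1 e3)^2 + (86947/48145)^2*(e2 e3)^2 = 8643600/92717641*(+1) + 112021056/92717641*(+1) + 7559780809/2317941025*(-1) = -49/25 (each basis 2-blade squares to minus the product of its generators' squares); cross terms between blades sharing an index anticommute and cancel. So B^2 = -49/25.
B^2 = -49/25 — since the square is negative, the closed form is circular: l = 7/5, alpha*l = 2*pi/3, so exp(alpha B) = cos(2*pi/3) + (sin(2*pi/3)/(7/5))*B = -1/2 + (5*sqrt(3)/14)*B.
Answer: -1/2 + 1050*sqrt(3)/9629*e1 e2 - 3780*sqrt(3)/9629*e1 e3 + 12421*sqrt(3)/19258*e2 e3


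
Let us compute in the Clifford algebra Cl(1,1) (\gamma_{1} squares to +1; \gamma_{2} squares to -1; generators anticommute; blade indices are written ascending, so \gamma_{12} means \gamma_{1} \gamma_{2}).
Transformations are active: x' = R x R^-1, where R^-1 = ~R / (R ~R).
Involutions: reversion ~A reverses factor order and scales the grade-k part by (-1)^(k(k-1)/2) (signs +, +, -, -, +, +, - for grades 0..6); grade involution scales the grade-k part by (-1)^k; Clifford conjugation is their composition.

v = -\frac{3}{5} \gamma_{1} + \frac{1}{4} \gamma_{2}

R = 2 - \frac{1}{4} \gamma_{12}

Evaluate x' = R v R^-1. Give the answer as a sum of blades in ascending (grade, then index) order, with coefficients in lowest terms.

~R = 2 + \frac{1}{4} \gamma_{12}, and R ~R = \frac{63}{16}, so R^-1 = ~R / (\frac{63}{16}).
R v = -\frac{91}{80} \gamma_{1} + \frac{7}{20} \gamma_{2}
Answer: -\frac{5}{9} \gamma_{1} + \frac{19}{180} \gamma_{2}


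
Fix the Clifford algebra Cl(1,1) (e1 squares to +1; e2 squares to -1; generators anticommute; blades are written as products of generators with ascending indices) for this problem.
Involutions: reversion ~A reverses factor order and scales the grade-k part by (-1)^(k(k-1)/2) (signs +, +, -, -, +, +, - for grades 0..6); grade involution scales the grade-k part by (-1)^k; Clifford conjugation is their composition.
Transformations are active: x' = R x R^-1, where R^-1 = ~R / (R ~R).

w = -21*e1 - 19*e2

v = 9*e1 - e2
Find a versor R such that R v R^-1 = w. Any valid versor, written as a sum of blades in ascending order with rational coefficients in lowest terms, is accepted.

Here q(v) = q(w) = 80; the classical choice R = v + w = -12*e1 - 20*e2 then realises v -> w under the sandwich.
Answer: -12*e1 - 20*e2


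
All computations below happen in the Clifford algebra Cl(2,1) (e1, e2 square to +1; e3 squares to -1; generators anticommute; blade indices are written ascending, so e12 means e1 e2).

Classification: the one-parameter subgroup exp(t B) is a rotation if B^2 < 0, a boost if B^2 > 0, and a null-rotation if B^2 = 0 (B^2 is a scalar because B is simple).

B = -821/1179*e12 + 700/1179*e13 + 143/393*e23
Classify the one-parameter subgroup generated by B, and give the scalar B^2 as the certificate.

B^2 term by term: the squares give (-821/1179)^2*(e12)^2 + (700/1179)^2*(e13)^2 + (143/393)^2*(e23)^2 = 674041/1390041*(-1) + 490000/1390041*(+1) + 20449/154449*(+1) = 0 (each basis 2-blade squares to minus the product of its generators' squares); cross terms between blades sharing an index anticommute and cancel. So B^2 = 0.
Answer: null-rotation, certificate B^2 = 0. The scalar 0 is the complete invariant here: its sign names the subgroup type.


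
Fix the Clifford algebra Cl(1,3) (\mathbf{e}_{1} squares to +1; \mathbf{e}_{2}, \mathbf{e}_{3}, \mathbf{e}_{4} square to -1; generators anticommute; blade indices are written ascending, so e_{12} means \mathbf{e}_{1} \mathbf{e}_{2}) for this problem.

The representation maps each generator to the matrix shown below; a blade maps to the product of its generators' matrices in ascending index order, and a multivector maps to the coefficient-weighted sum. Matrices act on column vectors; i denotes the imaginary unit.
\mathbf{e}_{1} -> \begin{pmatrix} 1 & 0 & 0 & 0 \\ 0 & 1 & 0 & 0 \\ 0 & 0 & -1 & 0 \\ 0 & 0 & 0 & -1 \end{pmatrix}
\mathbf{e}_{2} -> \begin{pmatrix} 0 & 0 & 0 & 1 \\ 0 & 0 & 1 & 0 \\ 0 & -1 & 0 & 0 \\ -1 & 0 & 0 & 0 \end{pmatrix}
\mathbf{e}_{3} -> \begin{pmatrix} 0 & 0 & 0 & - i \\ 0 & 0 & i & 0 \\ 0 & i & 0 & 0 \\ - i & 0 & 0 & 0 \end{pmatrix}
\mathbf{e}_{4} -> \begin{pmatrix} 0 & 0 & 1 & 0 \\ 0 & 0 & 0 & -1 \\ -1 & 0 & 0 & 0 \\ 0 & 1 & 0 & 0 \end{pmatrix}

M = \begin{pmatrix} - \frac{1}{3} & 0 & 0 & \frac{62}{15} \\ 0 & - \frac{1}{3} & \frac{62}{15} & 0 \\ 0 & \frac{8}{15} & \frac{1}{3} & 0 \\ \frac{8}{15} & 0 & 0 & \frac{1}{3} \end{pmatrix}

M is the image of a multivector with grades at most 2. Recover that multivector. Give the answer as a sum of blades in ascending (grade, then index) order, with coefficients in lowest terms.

Method: the blade images are trace-orthogonal — tr(rho(e_A) rho(e_B)^-1) = 4 if A = B and 0 otherwise — and rho(e_A)^-1 = (e_A)^2 * rho(e_A) with (e_A)^2 = +1 or -1, so the coefficient of e_A in the preimage is (e_A)^2 * tr(M rho(e_A))/4.
Nonzero projections over blades of grade <= 2: e_{1}: (e_{1})^2 = +1, tr(M rho(e_{1})) = - \frac{4}{3}, coefficient -\frac{1}{3}; e_{2}: (e_{2})^2 = -1, tr(M rho(e_{2})) = - \frac{36}{5}, coefficient \frac{9}{5}; e_{12}: (e_{12})^2 = +1, tr(M rho(e_{12})) = \frac{28}{3}, coefficient \frac{7}{3}. Every other blade of grade <= 2 projects to 0.
Answer: -\frac{1}{3} e_{1} + \frac{9}{5} e_{2} + \frac{7}{3} e_{12}


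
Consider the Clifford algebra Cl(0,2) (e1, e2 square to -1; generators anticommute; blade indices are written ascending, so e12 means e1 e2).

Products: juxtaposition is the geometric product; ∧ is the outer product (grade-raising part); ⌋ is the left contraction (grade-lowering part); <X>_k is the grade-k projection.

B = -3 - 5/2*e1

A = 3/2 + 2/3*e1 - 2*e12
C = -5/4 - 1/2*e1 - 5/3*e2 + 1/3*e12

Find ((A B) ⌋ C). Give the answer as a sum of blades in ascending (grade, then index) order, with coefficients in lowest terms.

step 1: -17/6 - 23/4*e1 + 5*e2 + 6*e12
step 2: 7 + 37/12*e1 + 239/36*e2 - 17/18*e12
Answer: 7 + 37/12*e1 + 239/36*e2 - 17/18*e12


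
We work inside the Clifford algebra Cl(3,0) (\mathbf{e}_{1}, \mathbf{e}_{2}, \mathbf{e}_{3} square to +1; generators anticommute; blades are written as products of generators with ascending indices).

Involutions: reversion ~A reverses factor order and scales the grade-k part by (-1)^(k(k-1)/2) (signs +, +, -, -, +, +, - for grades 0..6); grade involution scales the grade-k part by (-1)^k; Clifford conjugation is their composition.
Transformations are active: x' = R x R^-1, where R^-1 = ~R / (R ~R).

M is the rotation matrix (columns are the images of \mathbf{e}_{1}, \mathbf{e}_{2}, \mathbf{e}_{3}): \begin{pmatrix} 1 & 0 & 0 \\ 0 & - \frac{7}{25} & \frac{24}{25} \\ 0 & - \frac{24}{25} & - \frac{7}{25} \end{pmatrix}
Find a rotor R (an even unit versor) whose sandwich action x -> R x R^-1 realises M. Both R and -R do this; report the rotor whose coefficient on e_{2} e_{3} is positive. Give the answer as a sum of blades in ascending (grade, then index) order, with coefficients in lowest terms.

Method: write R = a + b12*e_{1} e_{2} + b13*e_{1} e_{3} + b23*e_{2} e_{3} with a^2 + b12^2 + b13^2 + b23^2 = 1 (so R^-1 = ~R). Expanding the columns R e_j ~R gives tr M = 4a^2 - 1 and, from the antisymmetric part, M21 - M12 = -4a*b12, M13 - M31 = 4a*b13, M32 - M23 = -4a*b23.
Here tr M = \frac{11}{25}, so a^2 = (1 + tr M)/4 = \frac{9}{25} and a = ±\frac{3}{5}. Taking a = \frac{3}{5}: M21 - M12 = 0, M13 - M31 = 0, M32 - M23 = -\frac{48}{25}, giving b12 = 0, b13 = 0, b23 = \frac{4}{5}, i.e. R = \frac{3}{5} + \frac{4}{5} e_{2} e_{3}.
Its e_{2} e_{3} coefficient is already positive.
Answer: \frac{3}{5} + \frac{4}{5} e_{2} e_{3}. Recall the cover is two-to-one: with M of trace \frac{11}{25}, both preimages act alike, and the stated e_{2} e_{3} sign chooses the sheet.


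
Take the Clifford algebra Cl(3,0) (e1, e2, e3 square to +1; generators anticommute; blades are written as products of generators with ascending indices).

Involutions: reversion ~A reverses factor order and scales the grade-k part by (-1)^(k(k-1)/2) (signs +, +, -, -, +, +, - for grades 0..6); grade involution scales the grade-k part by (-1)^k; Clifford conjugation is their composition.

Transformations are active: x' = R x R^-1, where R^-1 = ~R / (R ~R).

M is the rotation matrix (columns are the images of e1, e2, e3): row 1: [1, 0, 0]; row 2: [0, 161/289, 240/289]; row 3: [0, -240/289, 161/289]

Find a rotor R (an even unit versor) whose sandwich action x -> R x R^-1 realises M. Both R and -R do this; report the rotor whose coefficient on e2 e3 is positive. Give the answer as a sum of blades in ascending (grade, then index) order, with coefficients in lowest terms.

Method: write R = a + b12*e1 e2 + b13*e1 e3 + b23*e2 e3 with a^2 + b12^2 + b13^2 + b23^2 = 1 (so R^-1 = ~R). Expanding the columns R e_j ~R gives tr M = 4a^2 - 1 and, from the antisymmetric part, M21 - M12 = -4a*b12, M13 - M31 = 4a*b13, M32 - M23 = -4a*b23.
Here tr M = 611/289, so a^2 = (1 + tr M)/4 = 225/289 and a = ±15/17. Taking a = 15/17: M21 - M12 = 0, M13 - M31 = 0, M32 - M23 = -480/289, giving b12 = 0, b13 = 0, b23 = 8/17, i.e. R = 15/17 + 8/17*e2 e3.
Its e2 e3 coefficient is already positive.
Answer: 15/17 + 8/17*e2 e3. Sheet selection: the two-to-one cover makes ±R indistinguishable at the matrix level (trace 611/289), so uniqueness comes from the required sign on e2 e3.


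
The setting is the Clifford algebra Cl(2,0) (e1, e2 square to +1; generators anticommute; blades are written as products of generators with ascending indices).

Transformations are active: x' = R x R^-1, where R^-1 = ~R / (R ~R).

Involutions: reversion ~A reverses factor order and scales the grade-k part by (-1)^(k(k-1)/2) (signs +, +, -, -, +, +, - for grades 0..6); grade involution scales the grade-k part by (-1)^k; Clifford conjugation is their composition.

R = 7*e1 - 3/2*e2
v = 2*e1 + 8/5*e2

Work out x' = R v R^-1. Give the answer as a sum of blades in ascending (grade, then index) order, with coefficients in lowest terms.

~R = 7*e1 - 3/2*e2, and R ~R = 205/4, so R^-1 = ~R / (205/4).
R v = 58/5 + 71/5*e1 e2
Answer: 1198/1025*e1 - 2336/1025*e2


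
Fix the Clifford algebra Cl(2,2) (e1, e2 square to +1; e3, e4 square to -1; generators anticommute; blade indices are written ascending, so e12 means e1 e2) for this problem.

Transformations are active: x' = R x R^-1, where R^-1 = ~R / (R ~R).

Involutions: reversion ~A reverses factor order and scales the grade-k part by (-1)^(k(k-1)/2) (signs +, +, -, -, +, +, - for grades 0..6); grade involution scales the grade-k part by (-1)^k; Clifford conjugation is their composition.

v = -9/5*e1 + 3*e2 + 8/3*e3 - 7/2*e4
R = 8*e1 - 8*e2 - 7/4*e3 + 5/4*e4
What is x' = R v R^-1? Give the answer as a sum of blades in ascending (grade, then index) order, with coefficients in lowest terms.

~R = 8*e1 - 8*e2 - 7/4*e3 + 5/4*e4, and R ~R = 987/8, so R^-1 = ~R / (987/8).
R v = -3523/120 + 48/5*e12 + 1091/60*e13 - 103/4*e14 - 193/12*e23 + 97/4*e24 + 67/24*e34
Answer: -29719/14805*e1 + 11953/14805*e2 - 7757/4230*e3 + 8602/2961*e4


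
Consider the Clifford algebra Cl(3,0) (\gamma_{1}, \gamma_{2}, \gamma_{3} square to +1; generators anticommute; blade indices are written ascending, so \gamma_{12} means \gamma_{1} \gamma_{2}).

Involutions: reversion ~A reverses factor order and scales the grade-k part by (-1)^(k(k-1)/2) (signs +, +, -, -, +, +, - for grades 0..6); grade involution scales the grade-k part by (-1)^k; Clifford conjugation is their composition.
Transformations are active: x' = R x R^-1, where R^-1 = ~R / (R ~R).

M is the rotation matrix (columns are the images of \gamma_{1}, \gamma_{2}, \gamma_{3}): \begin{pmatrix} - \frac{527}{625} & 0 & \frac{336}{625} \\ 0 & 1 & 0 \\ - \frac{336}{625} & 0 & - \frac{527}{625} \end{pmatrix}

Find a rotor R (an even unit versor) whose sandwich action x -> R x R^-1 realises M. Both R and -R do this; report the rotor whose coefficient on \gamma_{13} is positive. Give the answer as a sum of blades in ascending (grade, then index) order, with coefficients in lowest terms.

Method: write R = a + b12*\gamma_{12} + b13*\gamma_{13} + b23*\gamma_{23} with a^2 + b12^2 + b13^2 + b23^2 = 1 (so R^-1 = ~R). Expanding the columns R e_j ~R gives tr M = 4a^2 - 1 and, from the antisymmetric part, M21 - M12 = -4a*b12, M13 - M31 = 4a*b13, M32 - M23 = -4a*b23.
Here tr M = -\frac{429}{625}, so a^2 = (1 + tr M)/4 = \frac{49}{625} and a = ±\frac{7}{25}. Taking a = \frac{7}{25}: M21 - M12 = 0, M13 - M31 = \frac{672}{625}, M32 - M23 = 0, giving b12 = 0, b13 = \frac{24}{25}, b23 = 0, i.e. R = \frac{7}{25} + \frac{24}{25} \gamma_{13}.
Its \gamma_{13} coefficient is already positive.
Answer: \frac{7}{25} + \frac{24}{25} \gamma_{13}. Recall the cover is two-to-one: with M of trace -\frac{429}{625}, both preimages act alike, and the stated \gamma_{13} sign chooses the sheet.


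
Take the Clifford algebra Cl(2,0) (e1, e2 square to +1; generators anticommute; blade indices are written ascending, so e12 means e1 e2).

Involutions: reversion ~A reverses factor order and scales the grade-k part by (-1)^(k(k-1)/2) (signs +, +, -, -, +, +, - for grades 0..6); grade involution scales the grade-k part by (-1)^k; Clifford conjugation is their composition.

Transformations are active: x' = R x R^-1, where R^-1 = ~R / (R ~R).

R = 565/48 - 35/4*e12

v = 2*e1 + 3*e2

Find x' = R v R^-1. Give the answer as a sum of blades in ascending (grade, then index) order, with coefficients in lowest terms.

~R = 565/48 + 35/4*e12, and R ~R = 495625/2304, so R^-1 = ~R / (495625/2304).
R v = -65/24*e1 + 845/16*e2
Answer: -3502/1525*e1 + 4239/1525*e2


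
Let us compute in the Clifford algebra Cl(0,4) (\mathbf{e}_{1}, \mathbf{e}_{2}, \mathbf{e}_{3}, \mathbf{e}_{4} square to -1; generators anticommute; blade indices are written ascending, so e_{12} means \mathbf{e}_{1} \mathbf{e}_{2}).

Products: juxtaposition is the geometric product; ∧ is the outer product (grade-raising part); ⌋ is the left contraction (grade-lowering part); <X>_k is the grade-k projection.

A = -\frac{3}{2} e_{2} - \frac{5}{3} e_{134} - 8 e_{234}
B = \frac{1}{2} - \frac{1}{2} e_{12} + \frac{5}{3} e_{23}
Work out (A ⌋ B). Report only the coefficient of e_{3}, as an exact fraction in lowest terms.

step 1: \frac{3}{4} e_{1} + \frac{5}{2} e_{3}
Answer: \frac{5}{2}


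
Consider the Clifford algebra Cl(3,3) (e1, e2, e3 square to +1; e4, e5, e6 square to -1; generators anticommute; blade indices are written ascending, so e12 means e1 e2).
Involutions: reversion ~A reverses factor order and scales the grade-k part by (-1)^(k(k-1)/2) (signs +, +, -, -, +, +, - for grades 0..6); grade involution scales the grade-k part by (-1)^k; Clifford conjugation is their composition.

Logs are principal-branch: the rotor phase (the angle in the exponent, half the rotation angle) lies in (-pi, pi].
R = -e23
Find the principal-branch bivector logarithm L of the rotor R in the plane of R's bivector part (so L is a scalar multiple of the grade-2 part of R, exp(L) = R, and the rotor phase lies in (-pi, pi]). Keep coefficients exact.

The scalar part of R is 0, which fixes the principal-branch rotor phase; the unit plane is then the bivector part divided by the sine of that phase, and L is that plane scaled by the phase.
Concretely: cos(phase) = 0 gives phase = ±pi/2, and since phase/sin(phase) is even the sign is immaterial: L = (phase/sin(phase)) * <R>_2 = (pi/2) * <R>_2.
Answer: -pi/2*e23


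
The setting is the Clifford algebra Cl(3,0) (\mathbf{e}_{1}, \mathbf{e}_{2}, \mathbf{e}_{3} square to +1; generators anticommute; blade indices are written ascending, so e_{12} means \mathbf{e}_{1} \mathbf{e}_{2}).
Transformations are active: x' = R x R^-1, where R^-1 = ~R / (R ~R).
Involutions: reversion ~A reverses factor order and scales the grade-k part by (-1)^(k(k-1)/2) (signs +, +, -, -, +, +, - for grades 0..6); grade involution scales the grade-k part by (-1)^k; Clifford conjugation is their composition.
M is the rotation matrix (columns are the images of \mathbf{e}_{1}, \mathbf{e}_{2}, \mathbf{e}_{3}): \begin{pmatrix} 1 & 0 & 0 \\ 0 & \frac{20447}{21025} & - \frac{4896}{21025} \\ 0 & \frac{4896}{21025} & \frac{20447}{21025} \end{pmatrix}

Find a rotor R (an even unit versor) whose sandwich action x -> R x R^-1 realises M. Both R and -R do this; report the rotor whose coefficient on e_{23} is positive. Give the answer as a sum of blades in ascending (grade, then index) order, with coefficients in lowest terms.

Method: write R = a + b12*e_{12} + b13*e_{13} + b23*e_{23} with a^2 + b12^2 + b13^2 + b23^2 = 1 (so R^-1 = ~R). Expanding the columns R e_j ~R gives tr M = 4a^2 - 1 and, from the antisymmetric part, M21 - M12 = -4a*b12, M13 - M31 = 4a*b13, M32 - M23 = -4a*b23.
Here tr M = \frac{61919}{21025}, so a^2 = (1 + tr M)/4 = \frac{20736}{21025} and a = ±\frac{144}{145}. Taking a = \frac{144}{145}: M21 - M12 = 0, M13 - M31 = 0, M32 - M23 = \frac{9792}{21025}, giving b12 = 0, b13 = 0, b23 = -\frac{17}{145}, i.e. R = \frac{144}{145} - \frac{17}{145} e_{23}.
Its e_{23} coefficient is negative, so report the other preimage -R.
Answer: -\frac{144}{145} + \frac{17}{145} e_{23}. Note: both R and -R realise this M (trace \frac{61919}{21025}); the covering map identifies them, and the e_{23}-coefficient sign is the tie-breaker.


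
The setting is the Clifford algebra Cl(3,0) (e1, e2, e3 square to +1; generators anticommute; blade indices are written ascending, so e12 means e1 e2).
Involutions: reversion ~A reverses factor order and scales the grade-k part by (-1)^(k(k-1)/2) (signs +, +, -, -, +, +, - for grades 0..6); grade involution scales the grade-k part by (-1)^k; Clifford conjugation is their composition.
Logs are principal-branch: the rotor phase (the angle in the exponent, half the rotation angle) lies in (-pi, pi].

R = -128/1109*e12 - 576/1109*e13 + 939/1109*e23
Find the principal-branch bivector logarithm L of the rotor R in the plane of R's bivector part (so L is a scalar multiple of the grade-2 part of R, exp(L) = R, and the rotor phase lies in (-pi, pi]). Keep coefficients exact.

The scalar part of R is 0, and that scalar determines the rotor phase on the principal branch; recovering the unit plane as bivector-part over sine of the phase gives L = phase * plane.
Concretely: cos(phase) = 0 gives phase = ±pi/2, and since phase/sin(phase) is even the sign is immaterial: L = (phase/sin(phase)) * <R>_2 = (pi/2) * <R>_2.
Answer: -64*pi/1109*e12 - 288*pi/1109*e13 + 939*pi/2218*e23


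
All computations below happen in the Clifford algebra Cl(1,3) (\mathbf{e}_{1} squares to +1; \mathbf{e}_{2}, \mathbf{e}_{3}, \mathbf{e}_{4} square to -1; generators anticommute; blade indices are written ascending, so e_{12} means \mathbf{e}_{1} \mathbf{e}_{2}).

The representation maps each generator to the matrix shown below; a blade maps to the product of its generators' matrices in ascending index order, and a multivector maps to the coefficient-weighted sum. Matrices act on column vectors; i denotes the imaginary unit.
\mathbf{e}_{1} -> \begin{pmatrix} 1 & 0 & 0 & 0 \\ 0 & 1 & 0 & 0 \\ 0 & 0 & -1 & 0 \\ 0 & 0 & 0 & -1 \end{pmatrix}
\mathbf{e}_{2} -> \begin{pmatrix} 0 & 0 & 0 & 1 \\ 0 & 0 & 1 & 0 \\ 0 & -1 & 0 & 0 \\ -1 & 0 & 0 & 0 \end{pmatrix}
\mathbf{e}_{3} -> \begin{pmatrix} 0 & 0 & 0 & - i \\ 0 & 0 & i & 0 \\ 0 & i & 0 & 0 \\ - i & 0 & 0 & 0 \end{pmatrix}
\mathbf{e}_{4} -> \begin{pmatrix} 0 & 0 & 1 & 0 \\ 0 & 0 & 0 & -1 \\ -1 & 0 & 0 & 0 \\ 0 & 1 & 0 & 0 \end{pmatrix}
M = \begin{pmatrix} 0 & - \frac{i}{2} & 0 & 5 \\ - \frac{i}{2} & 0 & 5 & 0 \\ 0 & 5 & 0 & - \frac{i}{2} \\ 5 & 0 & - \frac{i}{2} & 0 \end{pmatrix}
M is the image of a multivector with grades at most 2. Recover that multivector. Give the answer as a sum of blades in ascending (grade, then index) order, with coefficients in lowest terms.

Method: the blade images are trace-orthogonal — tr(rho(e_A) rho(e_B)^-1) = 4 if A = B and 0 otherwise — and rho(e_A)^-1 = (e_A)^2 * rho(e_A) with (e_A)^2 = +1 or -1, so the coefficient of e_A in the preimage is (e_A)^2 * tr(M rho(e_A))/4.
Nonzero projections over blades of grade <= 2: e_{12}: (e_{12})^2 = +1, tr(M rho(e_{12})) = 20, coefficient 5; e_{34}: (e_{34})^2 = -1, tr(M rho(e_{34})) = -2, coefficient \frac{1}{2}. Every other blade of grade <= 2 projects to 0.
Answer: 5 e_{12} + \frac{1}{2} e_{34}


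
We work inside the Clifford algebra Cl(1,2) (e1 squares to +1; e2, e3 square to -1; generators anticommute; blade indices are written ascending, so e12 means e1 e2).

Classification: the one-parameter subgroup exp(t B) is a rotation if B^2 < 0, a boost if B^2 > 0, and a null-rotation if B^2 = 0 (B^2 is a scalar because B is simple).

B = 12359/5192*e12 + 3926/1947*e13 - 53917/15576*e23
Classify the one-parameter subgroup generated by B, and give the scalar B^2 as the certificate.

B^2 term by term: the squares give (12359/5192)^2*(e12)^2 + (3926/1947)^2*(e13)^2 + (-53917/15576)^2*(e23)^2 = 152744881/26956864*(+1) + 15413476/3790809*(+1) + 2907042889/242611776*(-1) = -9/4 (each basis 2-blade squares to minus the product of its generators' squares); cross terms between blades sharing an index anticommute and cancel. So B^2 = -9/4.
Answer: rotation, certificate B^2 = -9/4. Because -9/4 is invariant under every versor sandwich, the classification follows from its sign alone.


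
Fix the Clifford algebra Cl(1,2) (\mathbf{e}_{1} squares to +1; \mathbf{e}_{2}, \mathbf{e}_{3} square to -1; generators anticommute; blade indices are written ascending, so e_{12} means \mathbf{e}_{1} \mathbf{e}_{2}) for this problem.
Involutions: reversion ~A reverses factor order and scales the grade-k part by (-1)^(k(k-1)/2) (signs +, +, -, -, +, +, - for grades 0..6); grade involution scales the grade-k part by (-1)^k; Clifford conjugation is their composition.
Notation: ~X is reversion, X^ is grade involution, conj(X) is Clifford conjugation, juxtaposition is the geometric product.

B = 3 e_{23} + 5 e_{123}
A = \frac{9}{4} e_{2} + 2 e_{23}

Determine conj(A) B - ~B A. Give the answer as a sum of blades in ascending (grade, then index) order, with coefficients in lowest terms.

first term: 6 + 10 e_{1} + \frac{27}{4} e_{3} - \frac{45}{4} e_{13}
second term: 6 + 10 e_{1} - \frac{27}{4} e_{3} - \frac{45}{4} e_{13}
Answer: \frac{27}{2} e_{3}


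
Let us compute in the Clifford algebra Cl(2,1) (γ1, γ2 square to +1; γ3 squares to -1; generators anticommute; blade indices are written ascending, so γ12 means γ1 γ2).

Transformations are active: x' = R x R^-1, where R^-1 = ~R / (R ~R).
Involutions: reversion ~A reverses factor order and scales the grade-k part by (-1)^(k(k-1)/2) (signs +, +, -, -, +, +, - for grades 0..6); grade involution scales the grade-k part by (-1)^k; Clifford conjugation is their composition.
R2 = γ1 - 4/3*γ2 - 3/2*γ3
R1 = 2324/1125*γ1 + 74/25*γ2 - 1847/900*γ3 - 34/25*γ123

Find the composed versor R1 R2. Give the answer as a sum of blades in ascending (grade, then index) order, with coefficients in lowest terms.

Distribute over the terms of R2 (each basis-blade product reordered to ascending indices, repeated generators contracted through their squares):
R1 (γ1) = 2324/1125 - 74/25*γ12 + 1847/900*γ13 - 34/25*γ23
R1 (-4/3*γ2) = -296/75 - 9296/3375*γ12 - 136/75*γ13 - 1847/675*γ23
R1 (-3/2*γ3) = -1847/600 - 51/25*γ12 - 1162/375*γ13 - 111/25*γ23
Summing the partial products and collecting blades:
Answer: -44633/9000 - 26171/3375*γ12 - 12869/4500*γ13 - 5762/675*γ23


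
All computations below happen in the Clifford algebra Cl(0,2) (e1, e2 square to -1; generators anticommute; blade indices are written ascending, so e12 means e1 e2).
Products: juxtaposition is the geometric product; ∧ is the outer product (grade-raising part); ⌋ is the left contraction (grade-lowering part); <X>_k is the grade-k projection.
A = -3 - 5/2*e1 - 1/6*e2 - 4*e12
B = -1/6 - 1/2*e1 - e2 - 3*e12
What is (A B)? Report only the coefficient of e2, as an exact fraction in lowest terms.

step 1: -155/12 - 19/12*e1 - 89/36*e2 + 145/12*e12
Answer: -89/36


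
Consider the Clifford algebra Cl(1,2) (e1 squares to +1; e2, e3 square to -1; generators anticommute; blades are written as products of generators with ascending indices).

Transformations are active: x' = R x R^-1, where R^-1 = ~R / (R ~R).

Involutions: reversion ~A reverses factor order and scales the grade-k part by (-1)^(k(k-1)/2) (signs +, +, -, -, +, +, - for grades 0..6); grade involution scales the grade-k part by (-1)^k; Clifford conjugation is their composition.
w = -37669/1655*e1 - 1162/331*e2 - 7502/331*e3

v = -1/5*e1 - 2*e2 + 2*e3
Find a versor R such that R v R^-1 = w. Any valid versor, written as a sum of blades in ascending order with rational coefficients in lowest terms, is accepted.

Key observation: q(v) = q(w) = -199/25 (sandwiches preserve the norm), so R = v + w = -7600/331*e1 - 1824/331*e2 - 6840/331*e3 works whenever it is invertible — the component of v along it is kept and (v - w)/2 reverses, sending v to w.
Answer: -7600/331*e1 - 1824/331*e2 - 6840/331*e3


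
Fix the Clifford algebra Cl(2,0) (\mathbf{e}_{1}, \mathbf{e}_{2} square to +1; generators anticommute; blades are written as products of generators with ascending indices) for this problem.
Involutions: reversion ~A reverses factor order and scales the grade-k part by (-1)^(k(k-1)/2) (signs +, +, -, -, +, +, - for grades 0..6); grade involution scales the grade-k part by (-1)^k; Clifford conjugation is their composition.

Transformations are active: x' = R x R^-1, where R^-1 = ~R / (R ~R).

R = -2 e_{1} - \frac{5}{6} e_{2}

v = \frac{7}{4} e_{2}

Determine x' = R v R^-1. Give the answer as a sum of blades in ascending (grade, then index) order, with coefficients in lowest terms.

~R = -2 e_{1} - \frac{5}{6} e_{2}, and R ~R = \frac{169}{36}, so R^-1 = ~R / (\frac{169}{36}).
R v = -\frac{35}{24} - \frac{7}{2} e_{1} e_{2}
Answer: \frac{210}{169} e_{1} - \frac{833}{676} e_{2}


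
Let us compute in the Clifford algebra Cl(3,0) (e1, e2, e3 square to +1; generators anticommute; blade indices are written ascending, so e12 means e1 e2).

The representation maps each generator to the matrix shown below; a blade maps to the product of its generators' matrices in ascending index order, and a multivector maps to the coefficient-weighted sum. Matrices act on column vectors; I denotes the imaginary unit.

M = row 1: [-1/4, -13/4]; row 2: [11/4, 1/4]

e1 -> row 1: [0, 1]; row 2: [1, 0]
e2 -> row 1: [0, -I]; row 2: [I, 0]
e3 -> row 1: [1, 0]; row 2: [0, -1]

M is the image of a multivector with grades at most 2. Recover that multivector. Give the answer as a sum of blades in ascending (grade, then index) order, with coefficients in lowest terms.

Method: 1, rho(e1), rho(e2), rho(e3) form a trace-orthogonal basis of the 2x2 complex matrices (tr(X Y) = 2 if X = Y, else 0), so M = m0*1 + m1*rho(e1) + m2*rho(e2) + m3*rho(e3) with m0 = tr(M)/2 = 0, m1 = tr(M rho(e1))/2 = -1/4, m2 = tr(M rho(e2))/2 = -3*I, m3 = tr(M rho(e3))/2 = -1/4.
Multiplying table entries, the bivector images are rho(e12) = I*rho(e3), rho(e13) = -I*rho(e2), rho(e23) = I*rho(e1); with real blade coefficients the real parts of m0..m3 are the coefficients of 1, e1, e2, e3 and the imaginary parts give the bivectors (e23: Im m1, e13: -Im m2, e12: Im m3).
Answer: -1/4*e1 - 1/4*e3 + 3*e13


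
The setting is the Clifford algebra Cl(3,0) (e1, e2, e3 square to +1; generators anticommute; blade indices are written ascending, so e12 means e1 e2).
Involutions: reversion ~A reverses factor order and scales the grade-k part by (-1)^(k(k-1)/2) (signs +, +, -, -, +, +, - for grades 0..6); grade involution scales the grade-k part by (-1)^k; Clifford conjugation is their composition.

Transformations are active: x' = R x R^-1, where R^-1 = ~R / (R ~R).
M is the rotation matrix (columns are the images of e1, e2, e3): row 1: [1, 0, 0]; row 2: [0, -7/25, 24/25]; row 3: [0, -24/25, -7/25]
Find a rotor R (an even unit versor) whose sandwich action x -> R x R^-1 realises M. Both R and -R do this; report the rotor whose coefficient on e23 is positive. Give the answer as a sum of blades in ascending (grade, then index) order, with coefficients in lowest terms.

Method: write R = a + b12*e12 + b13*e13 + b23*e23 with a^2 + b12^2 + b13^2 + b23^2 = 1 (so R^-1 = ~R). Expanding the columns R e_j ~R gives tr M = 4a^2 - 1 and, from the antisymmetric part, M21 - M12 = -4a*b12, M13 - M31 = 4a*b13, M32 - M23 = -4a*b23.
Here tr M = 11/25, so a^2 = (1 + tr M)/4 = 9/25 and a = ±3/5. Taking a = 3/5: M21 - M12 = 0, M13 - M31 = 0, M32 - M23 = -48/25, giving b12 = 0, b13 = 0, b23 = 4/5, i.e. R = 3/5 + 4/5*e23.
Its e23 coefficient is already positive.
Answer: 3/5 + 4/5*e23. Why the constraint matters: R and -R act identically through the sandwich — M has trace 11/25 either way — so only the sign condition on e23 picks one of the two preimages.


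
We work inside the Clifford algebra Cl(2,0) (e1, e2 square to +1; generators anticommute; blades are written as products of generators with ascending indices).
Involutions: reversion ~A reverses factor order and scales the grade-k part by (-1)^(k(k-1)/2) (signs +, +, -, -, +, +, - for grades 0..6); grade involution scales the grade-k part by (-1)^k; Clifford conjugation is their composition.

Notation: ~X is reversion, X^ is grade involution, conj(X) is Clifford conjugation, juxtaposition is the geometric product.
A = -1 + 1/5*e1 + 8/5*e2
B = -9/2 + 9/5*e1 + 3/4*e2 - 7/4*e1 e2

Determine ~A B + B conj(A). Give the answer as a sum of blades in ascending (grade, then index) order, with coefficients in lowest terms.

first term: 303/50 + 1/10*e1 - 83/10*e2 - 49/50*e1 e2
second term: 147/50 + 19/10*e1 + 61/10*e2 - 49/50*e1 e2
Answer: 9 + 2*e1 - 11/5*e2 - 49/25*e1 e2


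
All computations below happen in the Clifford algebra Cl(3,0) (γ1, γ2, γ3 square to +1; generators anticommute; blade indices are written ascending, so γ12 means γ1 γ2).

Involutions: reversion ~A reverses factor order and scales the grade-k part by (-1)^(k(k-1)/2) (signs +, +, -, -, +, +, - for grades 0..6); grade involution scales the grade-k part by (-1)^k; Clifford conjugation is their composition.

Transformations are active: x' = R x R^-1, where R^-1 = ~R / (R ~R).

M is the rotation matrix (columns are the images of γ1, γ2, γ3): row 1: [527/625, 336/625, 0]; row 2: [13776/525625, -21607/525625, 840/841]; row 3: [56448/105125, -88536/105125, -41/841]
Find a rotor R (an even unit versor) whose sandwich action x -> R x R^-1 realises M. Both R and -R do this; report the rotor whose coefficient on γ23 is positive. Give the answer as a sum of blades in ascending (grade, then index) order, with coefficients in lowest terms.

Method: write R = a + b12*γ12 + b13*γ13 + b23*γ23 with a^2 + b12^2 + b13^2 + b23^2 = 1 (so R^-1 = ~R). Expanding the columns R e_j ~R gives tr M = 4a^2 - 1 and, from the antisymmetric part, M21 - M12 = -4a*b12, M13 - M31 = 4a*b13, M32 - M23 = -4a*b23.
Here tr M = 15839/21025, so a^2 = (1 + tr M)/4 = 9216/21025 and a = ±96/145. Taking a = 96/145: M21 - M12 = -10752/21025, M13 - M31 = -56448/105125, M32 - M23 = -193536/105125, giving b12 = 28/145, b13 = -147/725, b23 = 504/725, i.e. R = 96/145 + 28/145*γ12 - 147/725*γ13 + 504/725*γ23.
Its γ23 coefficient is already positive.
Answer: 96/145 + 28/145*γ12 - 147/725*γ13 + 504/725*γ23. Why the constraint matters: R and -R act identically through the sandwich — M has trace 15839/21025 either way — so only the sign condition on γ23 picks one of the two preimages.


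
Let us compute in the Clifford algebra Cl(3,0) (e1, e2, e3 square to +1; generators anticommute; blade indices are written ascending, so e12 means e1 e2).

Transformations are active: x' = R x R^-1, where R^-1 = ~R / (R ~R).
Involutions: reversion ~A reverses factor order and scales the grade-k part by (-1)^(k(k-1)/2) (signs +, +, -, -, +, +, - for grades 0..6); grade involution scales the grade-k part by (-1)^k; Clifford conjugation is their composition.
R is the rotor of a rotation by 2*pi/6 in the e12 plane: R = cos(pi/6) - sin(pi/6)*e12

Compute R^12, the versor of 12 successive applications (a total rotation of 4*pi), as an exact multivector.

Because a rotor carries half the rotation angle, composing 12 copies of this e12-plane rotor multiplies the phase: 12*(pi/6) = 2*pi, hence R^12 = cos(2*pi) - sin(2*pi)*e12.
cos(2*pi) = 1 and sin(2*pi) = 0, so R^12 = 1. The total rotation 4*pi is 2 full turns, so every vector returns to itself, yet the rotor is +1, back on the identity sheet (an even number of 2*pi turns).
Answer: 1


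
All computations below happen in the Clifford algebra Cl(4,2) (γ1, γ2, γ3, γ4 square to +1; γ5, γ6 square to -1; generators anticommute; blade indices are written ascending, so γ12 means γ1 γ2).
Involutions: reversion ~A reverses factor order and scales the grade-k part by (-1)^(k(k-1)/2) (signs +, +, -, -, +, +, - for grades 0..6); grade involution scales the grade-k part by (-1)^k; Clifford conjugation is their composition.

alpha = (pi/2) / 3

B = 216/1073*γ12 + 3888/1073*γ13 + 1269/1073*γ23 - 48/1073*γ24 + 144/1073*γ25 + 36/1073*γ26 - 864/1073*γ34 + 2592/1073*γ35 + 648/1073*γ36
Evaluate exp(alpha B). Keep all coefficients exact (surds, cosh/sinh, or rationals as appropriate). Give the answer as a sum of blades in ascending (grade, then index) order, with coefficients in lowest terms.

B^2 term by term: the squares give (216/1073)^2*(γ12)^2 + (3888/1073)^2*(γ13)^2 + (1269/1073)^2*(γ23)^2 + (-48/1073)^2*(γ24)^2 + (144/1073)^2*(γ25)^2 + (36/1073)^2*(γ26)^2 + (-864/1073)^2*(γ34)^2 + (2592/1073)^2*(γ35)^2 + (648/1073)^2*(γ36)^2 = 46656/1151329*(-1) + 15116544/1151329*(-1) + 1610361/1151329*(-1) + 2304/1151329*(-1) + 20736/1151329*(+1) + 1296/1151329*(+1) + 746496/1151329*(-1) + 6718464/1151329*(+1) + 419904/1151329*(+1) = -9 (each basis 2-blade squares to minus the product of its generators' squares); cross terms between blades sharing an index anticommute and cancel; the commuting (index-disjoint) pairs give grade-4 terms 2*c*c'*(blade product), which cancel blade by blade — γ1234: -373248/1151329 + 373248/1151329 = 0; γ1235: 1119744/1151329 - 1119744/1151329 = 0; γ1236: 279936/1151329 - 279936/1151329 = 0; γ2345: 248832/1151329 - 248832/1151329 = 0; γ2346: 62208/1151329 - 62208/1151329 = 0; γ2356: -186624/1151329 + 186624/1151329 = 0 — confirming B is simple. So B^2 = -9.
B^2 = -9 — since the square is negative, the closed form is circular: l = 3, alpha*l = pi/2, so exp(alpha B) = cos(pi/2) + (sin(pi/2)/3)*B = 0 + (1/3)*B.
Answer: 72/1073*γ12 + 1296/1073*γ13 + 423/1073*γ23 - 16/1073*γ24 + 48/1073*γ25 + 12/1073*γ26 - 288/1073*γ34 + 864/1073*γ35 + 216/1073*γ36


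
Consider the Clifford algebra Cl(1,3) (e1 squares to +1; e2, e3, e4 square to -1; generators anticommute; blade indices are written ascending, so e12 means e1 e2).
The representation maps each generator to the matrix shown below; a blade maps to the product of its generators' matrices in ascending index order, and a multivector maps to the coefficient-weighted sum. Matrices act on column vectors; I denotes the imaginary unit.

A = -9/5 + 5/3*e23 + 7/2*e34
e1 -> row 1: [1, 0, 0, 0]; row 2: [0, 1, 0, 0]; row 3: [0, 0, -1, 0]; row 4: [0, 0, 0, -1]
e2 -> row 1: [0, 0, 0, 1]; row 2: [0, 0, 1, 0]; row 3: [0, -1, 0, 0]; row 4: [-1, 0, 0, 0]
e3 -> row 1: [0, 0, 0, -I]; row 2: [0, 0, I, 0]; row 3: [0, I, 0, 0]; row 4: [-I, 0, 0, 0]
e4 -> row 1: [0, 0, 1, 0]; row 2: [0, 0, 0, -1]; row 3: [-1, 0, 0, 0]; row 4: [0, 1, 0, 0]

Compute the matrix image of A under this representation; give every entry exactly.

Bivector images (products of the table entries): rho(e23) = rho(e2)rho(e3) = row 1: [-I, 0, 0, 0]; row 2: [0, I, 0, 0]; row 3: [0, 0, -I, 0]; row 4: [0, 0, 0, I]; rho(e34) = rho(e3)rho(e4) = row 1: [0, -I, 0, 0]; row 2: [-I, 0, 0, 0]; row 3: [0, 0, 0, -I]; row 4: [0, 0, -I, 0].
M = (-9/5)*1 + (5/3)*rho(e23) + (7/2)*rho(e34), summed entrywise (1 is the identity matrix):
Answer: row 1: [-9/5 - 5*I/3, -7*I/2, 0, 0]; row 2: [-7*I/2, -9/5 + 5*I/3, 0, 0]; row 3: [0, 0, -9/5 - 5*I/3, -7*I/2]; row 4: [0, 0, -7*I/2, -9/5 + 5*I/3]


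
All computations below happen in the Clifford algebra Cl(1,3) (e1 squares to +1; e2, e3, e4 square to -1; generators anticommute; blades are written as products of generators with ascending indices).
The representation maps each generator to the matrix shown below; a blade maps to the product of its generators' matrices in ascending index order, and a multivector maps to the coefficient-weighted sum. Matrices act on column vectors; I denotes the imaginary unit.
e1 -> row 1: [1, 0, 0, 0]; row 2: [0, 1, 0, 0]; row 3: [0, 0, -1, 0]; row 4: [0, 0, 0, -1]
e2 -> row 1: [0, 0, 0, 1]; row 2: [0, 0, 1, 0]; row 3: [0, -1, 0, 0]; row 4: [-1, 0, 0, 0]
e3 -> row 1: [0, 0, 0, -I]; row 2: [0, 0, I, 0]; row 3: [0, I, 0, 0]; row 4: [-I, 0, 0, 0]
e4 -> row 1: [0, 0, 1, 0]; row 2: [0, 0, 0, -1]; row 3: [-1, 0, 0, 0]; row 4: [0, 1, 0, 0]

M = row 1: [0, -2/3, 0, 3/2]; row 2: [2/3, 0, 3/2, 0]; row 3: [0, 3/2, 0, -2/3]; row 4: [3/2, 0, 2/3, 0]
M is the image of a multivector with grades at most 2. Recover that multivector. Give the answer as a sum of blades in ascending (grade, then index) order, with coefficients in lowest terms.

Method: the blade images are trace-orthogonal — tr(rho(e_A) rho(e_B)^-1) = 4 if A = B and 0 otherwise — and rho(e_A)^-1 = (e_A)^2 * rho(e_A) with (e_A)^2 = +1 or -1, so the coefficient of e_A in the preimage is (e_A)^2 * tr(M rho(e_A))/4.
Nonzero projections over blades of grade <= 2: e1 e2: (e1 e2)^2 = +1, tr(M rho(e1 e2)) = 6, coefficient 3/2; e2 e4: (e2 e4)^2 = -1, tr(M rho(e2 e4)) = 8/3, coefficient -2/3. Every other blade of grade <= 2 projects to 0.
Answer: 3/2*e1 e2 - 2/3*e2 e4
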